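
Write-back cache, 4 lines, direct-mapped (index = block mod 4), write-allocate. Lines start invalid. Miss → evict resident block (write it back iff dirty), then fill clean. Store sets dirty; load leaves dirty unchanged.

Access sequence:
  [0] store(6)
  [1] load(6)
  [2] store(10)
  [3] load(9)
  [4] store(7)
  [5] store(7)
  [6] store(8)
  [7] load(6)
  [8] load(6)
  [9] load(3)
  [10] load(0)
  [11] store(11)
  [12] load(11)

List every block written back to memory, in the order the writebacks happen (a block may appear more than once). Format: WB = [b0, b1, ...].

  0 | W B6 → L2 miss [D]
  1 | R B6 → L2 hit [D]
  2 | W B10 → L2 miss wb→B6 [D]
  3 | R B9 → L1 miss [-]
  4 | W B7 → L3 miss [D]
  5 | W B7 → L3 hit [D]
  6 | W B8 → L0 miss [D]
  7 | R B6 → L2 miss wb→B10 [-]
  8 | R B6 → L2 hit [-]
  9 | R B3 → L3 miss wb→B7 [-]
  10 | R B0 → L0 miss wb→B8 [-]
  11 | W B11 → L3 miss [D]
  12 | R B11 → L3 hit [D]

WB = [6, 10, 7, 8]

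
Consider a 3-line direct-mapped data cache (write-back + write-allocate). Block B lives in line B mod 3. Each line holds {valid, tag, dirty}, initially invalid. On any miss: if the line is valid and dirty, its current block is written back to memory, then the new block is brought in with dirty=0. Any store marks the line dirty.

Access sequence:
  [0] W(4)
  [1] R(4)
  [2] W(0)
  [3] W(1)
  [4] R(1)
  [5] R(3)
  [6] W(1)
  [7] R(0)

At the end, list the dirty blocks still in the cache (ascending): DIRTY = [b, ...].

0: W B4 → L1 miss [D]
1: R B4 → L1 hit [D]
2: W B0 → L0 miss [D]
3: W B1 → L1 miss wb→B4 [D]
4: R B1 → L1 hit [D]
5: R B3 → L0 miss wb→B0 [-]
6: W B1 → L1 hit [D]
7: R B0 → L0 miss [-]

DIRTY = [1]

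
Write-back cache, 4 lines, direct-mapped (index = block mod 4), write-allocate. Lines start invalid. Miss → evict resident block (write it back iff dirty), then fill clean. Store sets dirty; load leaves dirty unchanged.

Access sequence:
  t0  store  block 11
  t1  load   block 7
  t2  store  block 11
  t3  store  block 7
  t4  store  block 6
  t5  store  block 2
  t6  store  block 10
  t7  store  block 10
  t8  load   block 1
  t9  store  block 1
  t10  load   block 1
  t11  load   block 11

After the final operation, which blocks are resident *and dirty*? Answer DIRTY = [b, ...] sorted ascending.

0: W B11 → L3 miss [D]
1: R B7 → L3 miss wb→B11 [-]
2: W B11 → L3 miss [D]
3: W B7 → L3 miss wb→B11 [D]
4: W B6 → L2 miss [D]
5: W B2 → L2 miss wb→B6 [D]
6: W B10 → L2 miss wb→B2 [D]
7: W B10 → L2 hit [D]
8: R B1 → L1 miss [-]
9: W B1 → L1 hit [D]
10: R B1 → L1 hit [D]
11: R B11 → L3 miss wb→B7 [-]

DIRTY = [1, 10]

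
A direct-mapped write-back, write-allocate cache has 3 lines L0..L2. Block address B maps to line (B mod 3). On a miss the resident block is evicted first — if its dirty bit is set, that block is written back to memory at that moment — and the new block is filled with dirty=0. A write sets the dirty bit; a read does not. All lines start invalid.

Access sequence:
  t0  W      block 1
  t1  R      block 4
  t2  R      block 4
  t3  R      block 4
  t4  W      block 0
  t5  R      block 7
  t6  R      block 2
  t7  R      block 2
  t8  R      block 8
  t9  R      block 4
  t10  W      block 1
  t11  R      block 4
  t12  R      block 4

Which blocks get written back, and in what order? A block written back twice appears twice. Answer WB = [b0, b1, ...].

WB = [1, 1]

  0 | W B1 → L1 miss [D]
  1 | R B4 → L1 miss wb→B1 [-]
  2 | R B4 → L1 hit [-]
  3 | R B4 → L1 hit [-]
  4 | W B0 → L0 miss [D]
  5 | R B7 → L1 miss [-]
  6 | R B2 → L2 miss [-]
  7 | R B2 → L2 hit [-]
  8 | R B8 → L2 miss [-]
  9 | R B4 → L1 miss [-]
  10 | W B1 → L1 miss [D]
  11 | R B4 → L1 miss wb→B1 [-]
  12 | R B4 → L1 hit [-]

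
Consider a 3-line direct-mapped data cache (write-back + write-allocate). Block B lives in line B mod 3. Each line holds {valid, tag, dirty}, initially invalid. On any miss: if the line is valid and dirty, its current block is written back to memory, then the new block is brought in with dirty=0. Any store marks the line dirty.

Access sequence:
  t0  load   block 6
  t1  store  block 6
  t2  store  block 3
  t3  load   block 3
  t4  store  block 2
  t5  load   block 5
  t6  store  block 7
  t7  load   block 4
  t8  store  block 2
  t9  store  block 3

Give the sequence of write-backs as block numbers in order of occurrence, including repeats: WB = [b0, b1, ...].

  0 | R B6 → L0 miss [-]
  1 | W B6 → L0 hit [D]
  2 | W B3 → L0 miss wb→B6 [D]
  3 | R B3 → L0 hit [D]
  4 | W B2 → L2 miss [D]
  5 | R B5 → L2 miss wb→B2 [-]
  6 | W B7 → L1 miss [D]
  7 | R B4 → L1 miss wb→B7 [-]
  8 | W B2 → L2 miss [D]
  9 | W B3 → L0 hit [D]

WB = [6, 2, 7]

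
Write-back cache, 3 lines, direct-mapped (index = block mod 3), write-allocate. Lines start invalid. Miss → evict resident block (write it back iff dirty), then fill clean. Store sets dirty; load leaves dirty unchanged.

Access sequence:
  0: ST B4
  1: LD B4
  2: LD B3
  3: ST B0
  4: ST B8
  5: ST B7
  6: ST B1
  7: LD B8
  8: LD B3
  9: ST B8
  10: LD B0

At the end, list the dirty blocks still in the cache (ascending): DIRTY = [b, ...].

  0 | W B4 → L1 miss [D]
  1 | R B4 → L1 hit [D]
  2 | R B3 → L0 miss [-]
  3 | W B0 → L0 miss [D]
  4 | W B8 → L2 miss [D]
  5 | W B7 → L1 miss wb→B4 [D]
  6 | W B1 → L1 miss wb→B7 [D]
  7 | R B8 → L2 hit [D]
  8 | R B3 → L0 miss wb→B0 [-]
  9 | W B8 → L2 hit [D]
  10 | R B0 → L0 miss [-]

DIRTY = [1, 8]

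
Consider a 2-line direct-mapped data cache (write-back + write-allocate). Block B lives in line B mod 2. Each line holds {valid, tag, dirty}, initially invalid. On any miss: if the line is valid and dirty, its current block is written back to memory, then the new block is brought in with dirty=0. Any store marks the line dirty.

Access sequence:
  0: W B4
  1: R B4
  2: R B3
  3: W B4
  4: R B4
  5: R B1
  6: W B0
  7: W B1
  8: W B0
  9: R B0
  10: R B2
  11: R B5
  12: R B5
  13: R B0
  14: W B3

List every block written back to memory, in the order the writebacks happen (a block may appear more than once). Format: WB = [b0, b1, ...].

0: W B4 -> L0 miss  d=D]
1: R B4 -> L0 hit  d=D]
2: R B3 -> L1 miss  d=-]
3: W B4 -> L0 hit  d=D]
4: R B4 -> L0 hit  d=D]
5: R B1 -> L1 miss  d=-]
6: W B0 -> L0 miss wb->B4  d=D]
7: W B1 -> L1 hit  d=D]
8: W B0 -> L0 hit  d=D]
9: R B0 -> L0 hit  d=D]
10: R B2 -> L0 miss wb->B0  d=-]
11: R B5 -> L1 miss wb->B1  d=-]
12: R B5 -> L1 hit  d=-]
13: R B0 -> L0 miss  d=-]
14: W B3 -> L1 miss  d=D]

WB = [4, 0, 1]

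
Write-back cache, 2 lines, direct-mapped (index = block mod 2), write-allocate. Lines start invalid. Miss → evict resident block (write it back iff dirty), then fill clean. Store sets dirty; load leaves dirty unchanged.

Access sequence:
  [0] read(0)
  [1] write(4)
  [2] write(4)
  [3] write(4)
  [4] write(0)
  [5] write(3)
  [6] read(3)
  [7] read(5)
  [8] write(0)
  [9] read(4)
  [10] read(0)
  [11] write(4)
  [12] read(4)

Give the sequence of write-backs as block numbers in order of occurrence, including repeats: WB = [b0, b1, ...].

0: R B0 -> L0 miss  d=-]
1: W B4 -> L0 miss  d=D]
2: W B4 -> L0 hit  d=D]
3: W B4 -> L0 hit  d=D]
4: W B0 -> L0 miss wb->B4  d=D]
5: W B3 -> L1 miss  d=D]
6: R B3 -> L1 hit  d=D]
7: R B5 -> L1 miss wb->B3  d=-]
8: W B0 -> L0 hit  d=D]
9: R B4 -> L0 miss wb->B0  d=-]
10: R B0 -> L0 miss  d=-]
11: W B4 -> L0 miss  d=D]
12: R B4 -> L0 hit  d=D]

WB = [4, 3, 0]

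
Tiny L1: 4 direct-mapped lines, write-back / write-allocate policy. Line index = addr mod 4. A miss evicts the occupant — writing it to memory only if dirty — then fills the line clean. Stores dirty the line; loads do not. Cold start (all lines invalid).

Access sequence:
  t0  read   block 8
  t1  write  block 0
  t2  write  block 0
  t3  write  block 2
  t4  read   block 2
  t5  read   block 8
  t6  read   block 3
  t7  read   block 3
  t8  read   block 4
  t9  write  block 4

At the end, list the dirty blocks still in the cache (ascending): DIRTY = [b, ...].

0: R B8 -> L0 miss  d=-]
1: W B0 -> L0 miss  d=D]
2: W B0 -> L0 hit  d=D]
3: W B2 -> L2 miss  d=D]
4: R B2 -> L2 hit  d=D]
5: R B8 -> L0 miss wb->B0  d=-]
6: R B3 -> L3 miss  d=-]
7: R B3 -> L3 hit  d=-]
8: R B4 -> L0 miss  d=-]
9: W B4 -> L0 hit  d=D]

DIRTY = [2, 4]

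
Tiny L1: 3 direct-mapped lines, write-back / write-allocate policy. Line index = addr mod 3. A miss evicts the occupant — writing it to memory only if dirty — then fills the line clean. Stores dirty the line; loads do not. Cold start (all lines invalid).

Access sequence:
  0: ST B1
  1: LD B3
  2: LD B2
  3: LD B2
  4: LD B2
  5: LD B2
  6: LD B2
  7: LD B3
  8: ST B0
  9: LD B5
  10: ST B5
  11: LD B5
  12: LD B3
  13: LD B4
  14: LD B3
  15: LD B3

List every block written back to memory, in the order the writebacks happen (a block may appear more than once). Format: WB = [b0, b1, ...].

  0 | W B1 → L1 miss [D]
  1 | R B3 → L0 miss [-]
  2 | R B2 → L2 miss [-]
  3 | R B2 → L2 hit [-]
  4 | R B2 → L2 hit [-]
  5 | R B2 → L2 hit [-]
  6 | R B2 → L2 hit [-]
  7 | R B3 → L0 hit [-]
  8 | W B0 → L0 miss [D]
  9 | R B5 → L2 miss [-]
  10 | W B5 → L2 hit [D]
  11 | R B5 → L2 hit [D]
  12 | R B3 → L0 miss wb→B0 [-]
  13 | R B4 → L1 miss wb→B1 [-]
  14 | R B3 → L0 hit [-]
  15 | R B3 → L0 hit [-]

WB = [0, 1]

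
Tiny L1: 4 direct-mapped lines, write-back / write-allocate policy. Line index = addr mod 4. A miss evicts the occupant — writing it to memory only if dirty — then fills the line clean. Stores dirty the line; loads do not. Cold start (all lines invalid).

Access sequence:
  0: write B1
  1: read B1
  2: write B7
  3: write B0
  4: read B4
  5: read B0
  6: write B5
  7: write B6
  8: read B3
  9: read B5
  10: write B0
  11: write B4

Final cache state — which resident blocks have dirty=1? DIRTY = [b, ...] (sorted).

DIRTY = [4, 5, 6]

0: W B1 → L1 miss [D]
1: R B1 → L1 hit [D]
2: W B7 → L3 miss [D]
3: W B0 → L0 miss [D]
4: R B4 → L0 miss wb→B0 [-]
5: R B0 → L0 miss [-]
6: W B5 → L1 miss wb→B1 [D]
7: W B6 → L2 miss [D]
8: R B3 → L3 miss wb→B7 [-]
9: R B5 → L1 hit [D]
10: W B0 → L0 hit [D]
11: W B4 → L0 miss wb→B0 [D]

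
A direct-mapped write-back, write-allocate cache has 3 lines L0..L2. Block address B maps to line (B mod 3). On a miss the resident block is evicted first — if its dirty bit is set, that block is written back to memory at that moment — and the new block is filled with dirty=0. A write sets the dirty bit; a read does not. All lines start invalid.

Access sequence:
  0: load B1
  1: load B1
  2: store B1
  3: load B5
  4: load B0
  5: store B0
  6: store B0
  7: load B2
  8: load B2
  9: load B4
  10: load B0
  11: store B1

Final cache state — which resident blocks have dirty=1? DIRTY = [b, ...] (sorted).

  0 | R B1 → L1 miss [-]
  1 | R B1 → L1 hit [-]
  2 | W B1 → L1 hit [D]
  3 | R B5 → L2 miss [-]
  4 | R B0 → L0 miss [-]
  5 | W B0 → L0 hit [D]
  6 | W B0 → L0 hit [D]
  7 | R B2 → L2 miss [-]
  8 | R B2 → L2 hit [-]
  9 | R B4 → L1 miss wb→B1 [-]
  10 | R B0 → L0 hit [D]
  11 | W B1 → L1 miss [D]

DIRTY = [0, 1]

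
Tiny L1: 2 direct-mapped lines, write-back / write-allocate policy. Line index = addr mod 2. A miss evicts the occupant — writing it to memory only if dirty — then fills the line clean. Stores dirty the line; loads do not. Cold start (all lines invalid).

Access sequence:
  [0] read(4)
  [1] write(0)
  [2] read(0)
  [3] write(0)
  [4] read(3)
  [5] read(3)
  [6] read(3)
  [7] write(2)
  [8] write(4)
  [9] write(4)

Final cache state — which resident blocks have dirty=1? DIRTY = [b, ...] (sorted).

0: R B4 → L0 miss [-]
1: W B0 → L0 miss [D]
2: R B0 → L0 hit [D]
3: W B0 → L0 hit [D]
4: R B3 → L1 miss [-]
5: R B3 → L1 hit [-]
6: R B3 → L1 hit [-]
7: W B2 → L0 miss wb→B0 [D]
8: W B4 → L0 miss wb→B2 [D]
9: W B4 → L0 hit [D]

DIRTY = [4]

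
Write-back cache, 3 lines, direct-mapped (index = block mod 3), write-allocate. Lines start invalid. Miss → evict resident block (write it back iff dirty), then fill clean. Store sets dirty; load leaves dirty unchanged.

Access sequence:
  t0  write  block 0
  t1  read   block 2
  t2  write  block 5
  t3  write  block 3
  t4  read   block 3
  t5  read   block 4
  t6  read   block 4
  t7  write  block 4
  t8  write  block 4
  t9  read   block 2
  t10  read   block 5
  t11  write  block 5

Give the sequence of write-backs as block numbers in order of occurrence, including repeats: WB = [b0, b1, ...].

WB = [0, 5]

0: W B0 → L0 miss [D]
1: R B2 → L2 miss [-]
2: W B5 → L2 miss [D]
3: W B3 → L0 miss wb→B0 [D]
4: R B3 → L0 hit [D]
5: R B4 → L1 miss [-]
6: R B4 → L1 hit [-]
7: W B4 → L1 hit [D]
8: W B4 → L1 hit [D]
9: R B2 → L2 miss wb→B5 [-]
10: R B5 → L2 miss [-]
11: W B5 → L2 hit [D]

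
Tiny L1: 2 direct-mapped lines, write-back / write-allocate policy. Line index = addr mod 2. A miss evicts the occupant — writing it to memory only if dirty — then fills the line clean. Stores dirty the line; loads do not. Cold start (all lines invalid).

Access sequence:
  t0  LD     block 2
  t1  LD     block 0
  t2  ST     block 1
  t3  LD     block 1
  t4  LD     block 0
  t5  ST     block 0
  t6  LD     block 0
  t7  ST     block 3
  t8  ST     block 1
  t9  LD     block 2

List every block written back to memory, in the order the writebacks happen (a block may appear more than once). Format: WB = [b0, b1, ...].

0: R B2 -> L0 miss  d=-]
1: R B0 -> L0 miss  d=-]
2: W B1 -> L1 miss  d=D]
3: R B1 -> L1 hit  d=D]
4: R B0 -> L0 hit  d=-]
5: W B0 -> L0 hit  d=D]
6: R B0 -> L0 hit  d=D]
7: W B3 -> L1 miss wb->B1  d=D]
8: W B1 -> L1 miss wb->B3  d=D]
9: R B2 -> L0 miss wb->B0  d=-]

WB = [1, 3, 0]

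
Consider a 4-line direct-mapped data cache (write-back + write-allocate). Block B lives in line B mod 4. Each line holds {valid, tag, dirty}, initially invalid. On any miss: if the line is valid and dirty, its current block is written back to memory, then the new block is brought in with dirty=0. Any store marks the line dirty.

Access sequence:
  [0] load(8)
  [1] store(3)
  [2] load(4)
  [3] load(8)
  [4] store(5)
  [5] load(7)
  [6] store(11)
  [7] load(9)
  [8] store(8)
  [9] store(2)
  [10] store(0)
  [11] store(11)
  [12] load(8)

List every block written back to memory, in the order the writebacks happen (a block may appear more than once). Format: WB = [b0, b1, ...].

0: R B8 -> L0 miss  d=-]
1: W B3 -> L3 miss  d=D]
2: R B4 -> L0 miss  d=-]
3: R B8 -> L0 miss  d=-]
4: W B5 -> L1 miss  d=D]
5: R B7 -> L3 miss wb->B3  d=-]
6: W B11 -> L3 miss  d=D]
7: R B9 -> L1 miss wb->B5  d=-]
8: W B8 -> L0 hit  d=D]
9: W B2 -> L2 miss  d=D]
10: W B0 -> L0 miss wb->B8  d=D]
11: W B11 -> L3 hit  d=D]
12: R B8 -> L0 miss wb->B0  d=-]

WB = [3, 5, 8, 0]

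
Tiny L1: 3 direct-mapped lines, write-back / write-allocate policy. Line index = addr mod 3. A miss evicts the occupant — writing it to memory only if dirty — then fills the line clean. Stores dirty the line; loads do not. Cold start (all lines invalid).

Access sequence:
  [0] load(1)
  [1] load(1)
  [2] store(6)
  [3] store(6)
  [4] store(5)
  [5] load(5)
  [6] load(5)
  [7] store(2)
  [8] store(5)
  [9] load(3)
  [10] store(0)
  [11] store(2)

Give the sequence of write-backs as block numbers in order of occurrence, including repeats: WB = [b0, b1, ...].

WB = [5, 2, 6, 5]

0: R B1 -> L1 miss  d=-]
1: R B1 -> L1 hit  d=-]
2: W B6 -> L0 miss  d=D]
3: W B6 -> L0 hit  d=D]
4: W B5 -> L2 miss  d=D]
5: R B5 -> L2 hit  d=D]
6: R B5 -> L2 hit  d=D]
7: W B2 -> L2 miss wb->B5  d=D]
8: W B5 -> L2 miss wb->B2  d=D]
9: R B3 -> L0 miss wb->B6  d=-]
10: W B0 -> L0 miss  d=D]
11: W B2 -> L2 miss wb->B5  d=D]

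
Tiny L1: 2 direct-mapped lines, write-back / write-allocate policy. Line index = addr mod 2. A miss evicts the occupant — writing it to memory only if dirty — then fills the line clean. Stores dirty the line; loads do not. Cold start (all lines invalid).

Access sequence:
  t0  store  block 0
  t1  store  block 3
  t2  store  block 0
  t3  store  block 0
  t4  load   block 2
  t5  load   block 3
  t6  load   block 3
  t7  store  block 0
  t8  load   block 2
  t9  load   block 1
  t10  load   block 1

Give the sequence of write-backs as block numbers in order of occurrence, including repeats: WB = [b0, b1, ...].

WB = [0, 0, 3]

0: W B0 -> L0 miss  d=D]
1: W B3 -> L1 miss  d=D]
2: W B0 -> L0 hit  d=D]
3: W B0 -> L0 hit  d=D]
4: R B2 -> L0 miss wb->B0  d=-]
5: R B3 -> L1 hit  d=D]
6: R B3 -> L1 hit  d=D]
7: W B0 -> L0 miss  d=D]
8: R B2 -> L0 miss wb->B0  d=-]
9: R B1 -> L1 miss wb->B3  d=-]
10: R B1 -> L1 hit  d=-]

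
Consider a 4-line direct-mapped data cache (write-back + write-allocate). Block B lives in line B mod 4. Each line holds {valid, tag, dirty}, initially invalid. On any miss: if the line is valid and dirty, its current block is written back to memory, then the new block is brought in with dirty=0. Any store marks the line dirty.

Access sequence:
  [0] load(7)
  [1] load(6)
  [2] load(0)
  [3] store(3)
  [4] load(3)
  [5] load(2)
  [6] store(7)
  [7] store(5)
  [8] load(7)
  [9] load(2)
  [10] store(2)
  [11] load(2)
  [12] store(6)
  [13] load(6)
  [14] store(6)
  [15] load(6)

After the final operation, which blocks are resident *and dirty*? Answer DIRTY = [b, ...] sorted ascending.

DIRTY = [5, 6, 7]

0: R B7 -> L3 miss  d=-]
1: R B6 -> L2 miss  d=-]
2: R B0 -> L0 miss  d=-]
3: W B3 -> L3 miss  d=D]
4: R B3 -> L3 hit  d=D]
5: R B2 -> L2 miss  d=-]
6: W B7 -> L3 miss wb->B3  d=D]
7: W B5 -> L1 miss  d=D]
8: R B7 -> L3 hit  d=D]
9: R B2 -> L2 hit  d=-]
10: W B2 -> L2 hit  d=D]
11: R B2 -> L2 hit  d=D]
12: W B6 -> L2 miss wb->B2  d=D]
13: R B6 -> L2 hit  d=D]
14: W B6 -> L2 hit  d=D]
15: R B6 -> L2 hit  d=D]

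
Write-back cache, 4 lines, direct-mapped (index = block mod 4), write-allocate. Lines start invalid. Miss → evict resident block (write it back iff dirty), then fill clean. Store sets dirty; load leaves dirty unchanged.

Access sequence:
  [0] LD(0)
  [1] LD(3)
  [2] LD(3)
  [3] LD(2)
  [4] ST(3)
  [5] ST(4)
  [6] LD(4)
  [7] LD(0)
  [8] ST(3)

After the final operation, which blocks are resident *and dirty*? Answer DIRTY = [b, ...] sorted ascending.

DIRTY = [3]

  0 | R B0 → L0 miss [-]
  1 | R B3 → L3 miss [-]
  2 | R B3 → L3 hit [-]
  3 | R B2 → L2 miss [-]
  4 | W B3 → L3 hit [D]
  5 | W B4 → L0 miss [D]
  6 | R B4 → L0 hit [D]
  7 | R B0 → L0 miss wb→B4 [-]
  8 | W B3 → L3 hit [D]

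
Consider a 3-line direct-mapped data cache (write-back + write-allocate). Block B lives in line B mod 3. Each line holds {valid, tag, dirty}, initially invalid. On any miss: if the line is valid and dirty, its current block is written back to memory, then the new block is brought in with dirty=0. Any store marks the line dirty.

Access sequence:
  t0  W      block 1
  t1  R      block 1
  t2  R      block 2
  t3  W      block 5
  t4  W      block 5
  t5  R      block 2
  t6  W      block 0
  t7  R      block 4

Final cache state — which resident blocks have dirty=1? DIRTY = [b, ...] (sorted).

DIRTY = [0]

  0 | W B1 → L1 miss [D]
  1 | R B1 → L1 hit [D]
  2 | R B2 → L2 miss [-]
  3 | W B5 → L2 miss [D]
  4 | W B5 → L2 hit [D]
  5 | R B2 → L2 miss wb→B5 [-]
  6 | W B0 → L0 miss [D]
  7 | R B4 → L1 miss wb→B1 [-]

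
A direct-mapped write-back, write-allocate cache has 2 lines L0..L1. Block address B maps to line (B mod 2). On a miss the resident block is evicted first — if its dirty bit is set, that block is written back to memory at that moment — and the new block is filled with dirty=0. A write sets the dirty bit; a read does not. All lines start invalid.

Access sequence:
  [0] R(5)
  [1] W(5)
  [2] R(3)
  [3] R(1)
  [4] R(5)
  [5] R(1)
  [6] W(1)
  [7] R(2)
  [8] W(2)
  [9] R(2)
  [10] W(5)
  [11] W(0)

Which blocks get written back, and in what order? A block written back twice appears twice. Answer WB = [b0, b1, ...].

0: R B5 → L1 miss [-]
1: W B5 → L1 hit [D]
2: R B3 → L1 miss wb→B5 [-]
3: R B1 → L1 miss [-]
4: R B5 → L1 miss [-]
5: R B1 → L1 miss [-]
6: W B1 → L1 hit [D]
7: R B2 → L0 miss [-]
8: W B2 → L0 hit [D]
9: R B2 → L0 hit [D]
10: W B5 → L1 miss wb→B1 [D]
11: W B0 → L0 miss wb→B2 [D]

WB = [5, 1, 2]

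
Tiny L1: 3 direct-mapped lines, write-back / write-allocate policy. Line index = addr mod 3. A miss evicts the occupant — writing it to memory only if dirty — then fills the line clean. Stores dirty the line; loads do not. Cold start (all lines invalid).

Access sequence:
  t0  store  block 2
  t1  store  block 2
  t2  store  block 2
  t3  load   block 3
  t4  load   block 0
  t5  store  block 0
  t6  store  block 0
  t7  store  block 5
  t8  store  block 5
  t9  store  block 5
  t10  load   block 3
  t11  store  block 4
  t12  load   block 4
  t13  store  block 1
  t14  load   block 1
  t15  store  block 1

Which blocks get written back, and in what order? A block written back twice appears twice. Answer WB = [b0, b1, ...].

WB = [2, 0, 4]

0: W B2 -> L2 miss  d=D]
1: W B2 -> L2 hit  d=D]
2: W B2 -> L2 hit  d=D]
3: R B3 -> L0 miss  d=-]
4: R B0 -> L0 miss  d=-]
5: W B0 -> L0 hit  d=D]
6: W B0 -> L0 hit  d=D]
7: W B5 -> L2 miss wb->B2  d=D]
8: W B5 -> L2 hit  d=D]
9: W B5 -> L2 hit  d=D]
10: R B3 -> L0 miss wb->B0  d=-]
11: W B4 -> L1 miss  d=D]
12: R B4 -> L1 hit  d=D]
13: W B1 -> L1 miss wb->B4  d=D]
14: R B1 -> L1 hit  d=D]
15: W B1 -> L1 hit  d=D]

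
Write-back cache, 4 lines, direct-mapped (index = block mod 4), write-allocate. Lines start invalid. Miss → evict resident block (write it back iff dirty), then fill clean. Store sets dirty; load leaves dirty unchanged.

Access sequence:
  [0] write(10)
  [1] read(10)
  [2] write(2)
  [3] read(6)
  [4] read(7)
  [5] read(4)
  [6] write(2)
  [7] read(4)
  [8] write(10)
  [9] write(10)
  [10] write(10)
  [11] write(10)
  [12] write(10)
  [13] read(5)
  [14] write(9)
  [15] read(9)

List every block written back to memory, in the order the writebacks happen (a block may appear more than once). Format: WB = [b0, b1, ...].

WB = [10, 2, 2]

0: W B10 → L2 miss [D]
1: R B10 → L2 hit [D]
2: W B2 → L2 miss wb→B10 [D]
3: R B6 → L2 miss wb→B2 [-]
4: R B7 → L3 miss [-]
5: R B4 → L0 miss [-]
6: W B2 → L2 miss [D]
7: R B4 → L0 hit [-]
8: W B10 → L2 miss wb→B2 [D]
9: W B10 → L2 hit [D]
10: W B10 → L2 hit [D]
11: W B10 → L2 hit [D]
12: W B10 → L2 hit [D]
13: R B5 → L1 miss [-]
14: W B9 → L1 miss [D]
15: R B9 → L1 hit [D]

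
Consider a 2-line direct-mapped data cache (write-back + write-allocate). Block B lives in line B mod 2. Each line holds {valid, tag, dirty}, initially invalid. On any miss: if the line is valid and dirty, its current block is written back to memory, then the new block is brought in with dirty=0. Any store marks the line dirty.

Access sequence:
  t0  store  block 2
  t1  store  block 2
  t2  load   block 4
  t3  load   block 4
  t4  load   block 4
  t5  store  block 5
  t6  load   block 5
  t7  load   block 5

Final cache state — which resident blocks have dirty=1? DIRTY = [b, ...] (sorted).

DIRTY = [5]

  0 | W B2 → L0 miss [D]
  1 | W B2 → L0 hit [D]
  2 | R B4 → L0 miss wb→B2 [-]
  3 | R B4 → L0 hit [-]
  4 | R B4 → L0 hit [-]
  5 | W B5 → L1 miss [D]
  6 | R B5 → L1 hit [D]
  7 | R B5 → L1 hit [D]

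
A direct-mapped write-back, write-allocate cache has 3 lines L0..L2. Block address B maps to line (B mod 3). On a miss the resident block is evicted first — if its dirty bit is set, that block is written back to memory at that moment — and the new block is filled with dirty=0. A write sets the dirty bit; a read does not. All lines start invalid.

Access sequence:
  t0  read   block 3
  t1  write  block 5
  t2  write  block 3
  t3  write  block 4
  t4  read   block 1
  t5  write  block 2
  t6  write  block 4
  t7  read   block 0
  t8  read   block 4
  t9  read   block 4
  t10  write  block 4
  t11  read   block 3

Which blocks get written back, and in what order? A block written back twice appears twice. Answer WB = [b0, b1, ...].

WB = [4, 5, 3]

0: R B3 -> L0 miss  d=-]
1: W B5 -> L2 miss  d=D]
2: W B3 -> L0 hit  d=D]
3: W B4 -> L1 miss  d=D]
4: R B1 -> L1 miss wb->B4  d=-]
5: W B2 -> L2 miss wb->B5  d=D]
6: W B4 -> L1 miss  d=D]
7: R B0 -> L0 miss wb->B3  d=-]
8: R B4 -> L1 hit  d=D]
9: R B4 -> L1 hit  d=D]
10: W B4 -> L1 hit  d=D]
11: R B3 -> L0 miss  d=-]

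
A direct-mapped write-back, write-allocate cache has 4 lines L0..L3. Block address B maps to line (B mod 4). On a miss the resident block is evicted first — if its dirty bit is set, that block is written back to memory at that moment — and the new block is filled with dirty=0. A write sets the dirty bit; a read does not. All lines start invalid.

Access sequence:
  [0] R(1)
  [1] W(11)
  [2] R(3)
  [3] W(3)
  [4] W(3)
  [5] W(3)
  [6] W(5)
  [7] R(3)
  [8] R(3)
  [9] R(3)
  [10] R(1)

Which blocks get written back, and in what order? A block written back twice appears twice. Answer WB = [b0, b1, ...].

0: R B1 → L1 miss [-]
1: W B11 → L3 miss [D]
2: R B3 → L3 miss wb→B11 [-]
3: W B3 → L3 hit [D]
4: W B3 → L3 hit [D]
5: W B3 → L3 hit [D]
6: W B5 → L1 miss [D]
7: R B3 → L3 hit [D]
8: R B3 → L3 hit [D]
9: R B3 → L3 hit [D]
10: R B1 → L1 miss wb→B5 [-]

WB = [11, 5]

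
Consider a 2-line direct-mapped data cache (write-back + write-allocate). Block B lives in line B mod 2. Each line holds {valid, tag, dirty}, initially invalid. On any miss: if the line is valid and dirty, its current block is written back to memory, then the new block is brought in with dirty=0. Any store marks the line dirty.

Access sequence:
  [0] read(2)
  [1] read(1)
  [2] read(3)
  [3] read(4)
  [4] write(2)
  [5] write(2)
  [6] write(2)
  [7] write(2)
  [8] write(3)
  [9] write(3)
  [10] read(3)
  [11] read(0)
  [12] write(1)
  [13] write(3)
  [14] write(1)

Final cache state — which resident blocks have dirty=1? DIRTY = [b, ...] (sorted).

  0 | R B2 → L0 miss [-]
  1 | R B1 → L1 miss [-]
  2 | R B3 → L1 miss [-]
  3 | R B4 → L0 miss [-]
  4 | W B2 → L0 miss [D]
  5 | W B2 → L0 hit [D]
  6 | W B2 → L0 hit [D]
  7 | W B2 → L0 hit [D]
  8 | W B3 → L1 hit [D]
  9 | W B3 → L1 hit [D]
  10 | R B3 → L1 hit [D]
  11 | R B0 → L0 miss wb→B2 [-]
  12 | W B1 → L1 miss wb→B3 [D]
  13 | W B3 → L1 miss wb→B1 [D]
  14 | W B1 → L1 miss wb→B3 [D]

DIRTY = [1]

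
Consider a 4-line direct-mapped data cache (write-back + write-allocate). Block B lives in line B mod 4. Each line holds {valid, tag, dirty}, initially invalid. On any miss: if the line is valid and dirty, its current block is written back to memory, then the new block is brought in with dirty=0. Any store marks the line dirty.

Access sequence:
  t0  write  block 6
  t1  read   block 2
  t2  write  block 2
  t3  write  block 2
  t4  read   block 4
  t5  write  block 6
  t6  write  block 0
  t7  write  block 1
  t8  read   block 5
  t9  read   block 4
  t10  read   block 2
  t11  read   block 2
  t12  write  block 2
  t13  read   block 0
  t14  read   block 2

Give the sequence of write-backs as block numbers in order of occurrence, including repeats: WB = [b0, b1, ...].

0: W B6 → L2 miss [D]
1: R B2 → L2 miss wb→B6 [-]
2: W B2 → L2 hit [D]
3: W B2 → L2 hit [D]
4: R B4 → L0 miss [-]
5: W B6 → L2 miss wb→B2 [D]
6: W B0 → L0 miss [D]
7: W B1 → L1 miss [D]
8: R B5 → L1 miss wb→B1 [-]
9: R B4 → L0 miss wb→B0 [-]
10: R B2 → L2 miss wb→B6 [-]
11: R B2 → L2 hit [-]
12: W B2 → L2 hit [D]
13: R B0 → L0 miss [-]
14: R B2 → L2 hit [D]

WB = [6, 2, 1, 0, 6]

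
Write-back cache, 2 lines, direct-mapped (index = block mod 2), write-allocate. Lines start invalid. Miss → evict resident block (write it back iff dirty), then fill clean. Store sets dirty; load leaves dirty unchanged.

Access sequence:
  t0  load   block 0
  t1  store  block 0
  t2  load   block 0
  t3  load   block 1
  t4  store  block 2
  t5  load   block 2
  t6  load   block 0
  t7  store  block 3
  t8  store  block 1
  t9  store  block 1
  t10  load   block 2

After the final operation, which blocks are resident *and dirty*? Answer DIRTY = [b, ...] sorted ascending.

DIRTY = [1]

  0 | R B0 → L0 miss [-]
  1 | W B0 → L0 hit [D]
  2 | R B0 → L0 hit [D]
  3 | R B1 → L1 miss [-]
  4 | W B2 → L0 miss wb→B0 [D]
  5 | R B2 → L0 hit [D]
  6 | R B0 → L0 miss wb→B2 [-]
  7 | W B3 → L1 miss [D]
  8 | W B1 → L1 miss wb→B3 [D]
  9 | W B1 → L1 hit [D]
  10 | R B2 → L0 miss [-]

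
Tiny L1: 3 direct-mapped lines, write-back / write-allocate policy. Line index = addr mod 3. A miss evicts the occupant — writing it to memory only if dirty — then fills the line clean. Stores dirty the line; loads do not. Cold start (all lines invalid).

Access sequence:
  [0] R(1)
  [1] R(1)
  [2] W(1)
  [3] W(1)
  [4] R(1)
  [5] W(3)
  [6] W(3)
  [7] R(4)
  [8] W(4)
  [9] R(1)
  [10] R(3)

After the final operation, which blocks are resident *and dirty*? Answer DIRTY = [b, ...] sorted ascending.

0: R B1 -> L1 miss  d=-]
1: R B1 -> L1 hit  d=-]
2: W B1 -> L1 hit  d=D]
3: W B1 -> L1 hit  d=D]
4: R B1 -> L1 hit  d=D]
5: W B3 -> L0 miss  d=D]
6: W B3 -> L0 hit  d=D]
7: R B4 -> L1 miss wb->B1  d=-]
8: W B4 -> L1 hit  d=D]
9: R B1 -> L1 miss wb->B4  d=-]
10: R B3 -> L0 hit  d=D]

DIRTY = [3]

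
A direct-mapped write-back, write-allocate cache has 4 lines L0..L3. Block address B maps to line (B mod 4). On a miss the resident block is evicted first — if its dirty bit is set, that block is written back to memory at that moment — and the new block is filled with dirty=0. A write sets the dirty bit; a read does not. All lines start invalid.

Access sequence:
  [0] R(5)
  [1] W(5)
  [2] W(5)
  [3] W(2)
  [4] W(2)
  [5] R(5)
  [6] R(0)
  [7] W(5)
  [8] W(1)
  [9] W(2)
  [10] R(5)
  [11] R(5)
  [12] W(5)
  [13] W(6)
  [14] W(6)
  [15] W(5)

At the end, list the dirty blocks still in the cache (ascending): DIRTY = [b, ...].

DIRTY = [5, 6]

0: R B5 → L1 miss [-]
1: W B5 → L1 hit [D]
2: W B5 → L1 hit [D]
3: W B2 → L2 miss [D]
4: W B2 → L2 hit [D]
5: R B5 → L1 hit [D]
6: R B0 → L0 miss [-]
7: W B5 → L1 hit [D]
8: W B1 → L1 miss wb→B5 [D]
9: W B2 → L2 hit [D]
10: R B5 → L1 miss wb→B1 [-]
11: R B5 → L1 hit [-]
12: W B5 → L1 hit [D]
13: W B6 → L2 miss wb→B2 [D]
14: W B6 → L2 hit [D]
15: W B5 → L1 hit [D]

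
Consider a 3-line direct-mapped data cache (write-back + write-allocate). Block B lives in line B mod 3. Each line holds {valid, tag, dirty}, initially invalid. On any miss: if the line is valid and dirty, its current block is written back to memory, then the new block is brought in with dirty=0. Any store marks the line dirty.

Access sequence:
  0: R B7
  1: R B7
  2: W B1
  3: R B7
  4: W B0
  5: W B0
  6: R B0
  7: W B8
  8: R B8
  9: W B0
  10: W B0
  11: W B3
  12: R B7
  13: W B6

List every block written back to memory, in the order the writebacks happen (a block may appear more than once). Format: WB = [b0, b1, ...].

  0 | R B7 → L1 miss [-]
  1 | R B7 → L1 hit [-]
  2 | W B1 → L1 miss [D]
  3 | R B7 → L1 miss wb→B1 [-]
  4 | W B0 → L0 miss [D]
  5 | W B0 → L0 hit [D]
  6 | R B0 → L0 hit [D]
  7 | W B8 → L2 miss [D]
  8 | R B8 → L2 hit [D]
  9 | W B0 → L0 hit [D]
  10 | W B0 → L0 hit [D]
  11 | W B3 → L0 miss wb→B0 [D]
  12 | R B7 → L1 hit [-]
  13 | W B6 → L0 miss wb→B3 [D]

WB = [1, 0, 3]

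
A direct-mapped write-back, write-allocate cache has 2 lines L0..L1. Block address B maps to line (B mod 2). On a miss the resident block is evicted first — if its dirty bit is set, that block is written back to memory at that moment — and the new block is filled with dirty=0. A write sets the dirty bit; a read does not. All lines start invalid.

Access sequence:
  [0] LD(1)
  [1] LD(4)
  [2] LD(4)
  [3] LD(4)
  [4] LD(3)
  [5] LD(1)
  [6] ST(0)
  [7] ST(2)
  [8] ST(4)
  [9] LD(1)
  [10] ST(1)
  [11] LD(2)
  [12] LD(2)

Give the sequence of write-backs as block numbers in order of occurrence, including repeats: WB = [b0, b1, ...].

WB = [0, 2, 4]

0: R B1 -> L1 miss  d=-]
1: R B4 -> L0 miss  d=-]
2: R B4 -> L0 hit  d=-]
3: R B4 -> L0 hit  d=-]
4: R B3 -> L1 miss  d=-]
5: R B1 -> L1 miss  d=-]
6: W B0 -> L0 miss  d=D]
7: W B2 -> L0 miss wb->B0  d=D]
8: W B4 -> L0 miss wb->B2  d=D]
9: R B1 -> L1 hit  d=-]
10: W B1 -> L1 hit  d=D]
11: R B2 -> L0 miss wb->B4  d=-]
12: R B2 -> L0 hit  d=-]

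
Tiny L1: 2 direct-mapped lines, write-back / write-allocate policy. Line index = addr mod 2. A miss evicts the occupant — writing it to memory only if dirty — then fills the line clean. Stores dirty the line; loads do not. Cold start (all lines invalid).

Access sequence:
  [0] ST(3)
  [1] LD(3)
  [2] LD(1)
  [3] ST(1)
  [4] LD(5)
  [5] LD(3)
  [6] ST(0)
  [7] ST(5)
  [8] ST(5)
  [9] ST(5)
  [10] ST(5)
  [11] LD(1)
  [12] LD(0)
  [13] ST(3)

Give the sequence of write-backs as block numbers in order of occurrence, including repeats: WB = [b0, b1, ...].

  0 | W B3 → L1 miss [D]
  1 | R B3 → L1 hit [D]
  2 | R B1 → L1 miss wb→B3 [-]
  3 | W B1 → L1 hit [D]
  4 | R B5 → L1 miss wb→B1 [-]
  5 | R B3 → L1 miss [-]
  6 | W B0 → L0 miss [D]
  7 | W B5 → L1 miss [D]
  8 | W B5 → L1 hit [D]
  9 | W B5 → L1 hit [D]
  10 | W B5 → L1 hit [D]
  11 | R B1 → L1 miss wb→B5 [-]
  12 | R B0 → L0 hit [D]
  13 | W B3 → L1 miss [D]

WB = [3, 1, 5]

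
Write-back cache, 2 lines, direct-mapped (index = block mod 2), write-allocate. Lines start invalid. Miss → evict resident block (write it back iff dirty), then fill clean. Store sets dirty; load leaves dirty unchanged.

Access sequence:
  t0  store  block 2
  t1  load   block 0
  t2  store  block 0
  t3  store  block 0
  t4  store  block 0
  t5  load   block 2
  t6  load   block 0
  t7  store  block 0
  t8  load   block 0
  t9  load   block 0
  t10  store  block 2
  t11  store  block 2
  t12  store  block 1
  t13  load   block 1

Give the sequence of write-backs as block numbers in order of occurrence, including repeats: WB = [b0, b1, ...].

  0 | W B2 → L0 miss [D]
  1 | R B0 → L0 miss wb→B2 [-]
  2 | W B0 → L0 hit [D]
  3 | W B0 → L0 hit [D]
  4 | W B0 → L0 hit [D]
  5 | R B2 → L0 miss wb→B0 [-]
  6 | R B0 → L0 miss [-]
  7 | W B0 → L0 hit [D]
  8 | R B0 → L0 hit [D]
  9 | R B0 → L0 hit [D]
  10 | W B2 → L0 miss wb→B0 [D]
  11 | W B2 → L0 hit [D]
  12 | W B1 → L1 miss [D]
  13 | R B1 → L1 hit [D]

WB = [2, 0, 0]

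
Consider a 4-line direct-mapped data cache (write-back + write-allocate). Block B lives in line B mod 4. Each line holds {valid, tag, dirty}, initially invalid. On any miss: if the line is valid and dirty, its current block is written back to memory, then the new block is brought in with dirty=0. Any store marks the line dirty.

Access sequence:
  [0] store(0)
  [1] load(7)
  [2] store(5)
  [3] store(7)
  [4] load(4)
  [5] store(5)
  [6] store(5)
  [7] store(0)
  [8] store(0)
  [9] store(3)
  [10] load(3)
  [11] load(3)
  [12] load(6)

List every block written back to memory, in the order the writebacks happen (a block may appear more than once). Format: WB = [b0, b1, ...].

WB = [0, 7]

  0 | W B0 → L0 miss [D]
  1 | R B7 → L3 miss [-]
  2 | W B5 → L1 miss [D]
  3 | W B7 → L3 hit [D]
  4 | R B4 → L0 miss wb→B0 [-]
  5 | W B5 → L1 hit [D]
  6 | W B5 → L1 hit [D]
  7 | W B0 → L0 miss [D]
  8 | W B0 → L0 hit [D]
  9 | W B3 → L3 miss wb→B7 [D]
  10 | R B3 → L3 hit [D]
  11 | R B3 → L3 hit [D]
  12 | R B6 → L2 miss [-]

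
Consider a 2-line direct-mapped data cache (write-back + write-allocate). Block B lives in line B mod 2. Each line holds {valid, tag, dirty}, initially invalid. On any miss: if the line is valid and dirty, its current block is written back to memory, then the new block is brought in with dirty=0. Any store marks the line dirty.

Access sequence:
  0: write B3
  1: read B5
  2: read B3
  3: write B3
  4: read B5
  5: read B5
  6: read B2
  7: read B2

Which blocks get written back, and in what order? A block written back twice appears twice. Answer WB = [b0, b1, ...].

0: W B3 → L1 miss [D]
1: R B5 → L1 miss wb→B3 [-]
2: R B3 → L1 miss [-]
3: W B3 → L1 hit [D]
4: R B5 → L1 miss wb→B3 [-]
5: R B5 → L1 hit [-]
6: R B2 → L0 miss [-]
7: R B2 → L0 hit [-]

WB = [3, 3]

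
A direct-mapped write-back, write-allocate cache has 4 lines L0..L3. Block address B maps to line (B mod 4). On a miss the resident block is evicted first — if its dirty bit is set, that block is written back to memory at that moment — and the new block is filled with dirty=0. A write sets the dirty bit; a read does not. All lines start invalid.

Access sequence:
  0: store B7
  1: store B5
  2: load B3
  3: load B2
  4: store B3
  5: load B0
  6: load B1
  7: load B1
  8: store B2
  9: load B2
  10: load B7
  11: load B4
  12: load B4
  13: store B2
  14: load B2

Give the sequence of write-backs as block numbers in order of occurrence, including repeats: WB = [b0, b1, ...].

0: W B7 → L3 miss [D]
1: W B5 → L1 miss [D]
2: R B3 → L3 miss wb→B7 [-]
3: R B2 → L2 miss [-]
4: W B3 → L3 hit [D]
5: R B0 → L0 miss [-]
6: R B1 → L1 miss wb→B5 [-]
7: R B1 → L1 hit [-]
8: W B2 → L2 hit [D]
9: R B2 → L2 hit [D]
10: R B7 → L3 miss wb→B3 [-]
11: R B4 → L0 miss [-]
12: R B4 → L0 hit [-]
13: W B2 → L2 hit [D]
14: R B2 → L2 hit [D]

WB = [7, 5, 3]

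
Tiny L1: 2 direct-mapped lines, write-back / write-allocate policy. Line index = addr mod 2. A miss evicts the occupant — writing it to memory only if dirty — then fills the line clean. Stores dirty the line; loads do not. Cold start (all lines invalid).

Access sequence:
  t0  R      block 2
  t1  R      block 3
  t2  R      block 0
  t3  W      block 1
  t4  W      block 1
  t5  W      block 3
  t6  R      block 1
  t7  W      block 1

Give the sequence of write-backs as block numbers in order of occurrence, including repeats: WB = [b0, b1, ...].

0: R B2 → L0 miss [-]
1: R B3 → L1 miss [-]
2: R B0 → L0 miss [-]
3: W B1 → L1 miss [D]
4: W B1 → L1 hit [D]
5: W B3 → L1 miss wb→B1 [D]
6: R B1 → L1 miss wb→B3 [-]
7: W B1 → L1 hit [D]

WB = [1, 3]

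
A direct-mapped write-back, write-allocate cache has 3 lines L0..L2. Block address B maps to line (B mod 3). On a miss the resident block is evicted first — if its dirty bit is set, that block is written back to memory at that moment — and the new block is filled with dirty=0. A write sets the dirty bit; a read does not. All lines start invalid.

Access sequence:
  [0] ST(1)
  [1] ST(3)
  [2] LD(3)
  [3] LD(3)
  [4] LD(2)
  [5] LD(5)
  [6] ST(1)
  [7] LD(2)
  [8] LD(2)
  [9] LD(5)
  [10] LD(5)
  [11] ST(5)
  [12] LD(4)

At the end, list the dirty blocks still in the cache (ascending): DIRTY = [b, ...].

0: W B1 -> L1 miss  d=D]
1: W B3 -> L0 miss  d=D]
2: R B3 -> L0 hit  d=D]
3: R B3 -> L0 hit  d=D]
4: R B2 -> L2 miss  d=-]
5: R B5 -> L2 miss  d=-]
6: W B1 -> L1 hit  d=D]
7: R B2 -> L2 miss  d=-]
8: R B2 -> L2 hit  d=-]
9: R B5 -> L2 miss  d=-]
10: R B5 -> L2 hit  d=-]
11: W B5 -> L2 hit  d=D]
12: R B4 -> L1 miss wb->B1  d=-]

DIRTY = [3, 5]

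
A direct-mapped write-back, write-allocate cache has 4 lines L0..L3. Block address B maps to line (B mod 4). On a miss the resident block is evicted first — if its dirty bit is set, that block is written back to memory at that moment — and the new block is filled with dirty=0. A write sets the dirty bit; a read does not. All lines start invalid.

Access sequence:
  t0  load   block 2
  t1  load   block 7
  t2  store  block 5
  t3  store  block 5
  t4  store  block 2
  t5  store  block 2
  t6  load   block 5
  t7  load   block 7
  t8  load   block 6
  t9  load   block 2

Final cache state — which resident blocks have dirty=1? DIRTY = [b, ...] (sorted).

DIRTY = [5]

0: R B2 -> L2 miss  d=-]
1: R B7 -> L3 miss  d=-]
2: W B5 -> L1 miss  d=D]
3: W B5 -> L1 hit  d=D]
4: W B2 -> L2 hit  d=D]
5: W B2 -> L2 hit  d=D]
6: R B5 -> L1 hit  d=D]
7: R B7 -> L3 hit  d=-]
8: R B6 -> L2 miss wb->B2  d=-]
9: R B2 -> L2 miss  d=-]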